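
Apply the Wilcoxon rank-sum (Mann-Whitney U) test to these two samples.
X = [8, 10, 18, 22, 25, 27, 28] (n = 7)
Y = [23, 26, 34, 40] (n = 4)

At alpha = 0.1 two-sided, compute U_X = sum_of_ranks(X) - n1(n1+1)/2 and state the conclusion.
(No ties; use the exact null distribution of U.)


Step 1: Combine and sort all 11 observations; assign midranks.
sorted (value, group): (8,X), (10,X), (18,X), (22,X), (23,Y), (25,X), (26,Y), (27,X), (28,X), (34,Y), (40,Y)
ranks: 8->1, 10->2, 18->3, 22->4, 23->5, 25->6, 26->7, 27->8, 28->9, 34->10, 40->11
Step 2: Rank sum for X: R1 = 1 + 2 + 3 + 4 + 6 + 8 + 9 = 33.
Step 3: U_X = R1 - n1(n1+1)/2 = 33 - 7*8/2 = 33 - 28 = 5.
       U_Y = n1*n2 - U_X = 28 - 5 = 23.
Step 4: No ties, so the exact null distribution of U (based on enumerating the C(11,7) = 330 equally likely rank assignments) gives the two-sided p-value.
Step 5: p-value = 0.109091; compare to alpha = 0.1. fail to reject H0.

U_X = 5, p = 0.109091, fail to reject H0 at alpha = 0.1.


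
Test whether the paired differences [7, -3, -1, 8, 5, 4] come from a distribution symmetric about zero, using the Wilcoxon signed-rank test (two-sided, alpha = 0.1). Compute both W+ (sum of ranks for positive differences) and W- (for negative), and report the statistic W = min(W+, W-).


Step 1: Drop any zero differences (none here) and take |d_i|.
|d| = [7, 3, 1, 8, 5, 4]
Step 2: Midrank |d_i| (ties get averaged ranks).
ranks: |7|->5, |3|->2, |1|->1, |8|->6, |5|->4, |4|->3
Step 3: Attach original signs; sum ranks with positive sign and with negative sign.
W+ = 5 + 6 + 4 + 3 = 18
W- = 2 + 1 = 3
(Check: W+ + W- = 21 should equal n(n+1)/2 = 21.)
Step 4: Test statistic W = min(W+, W-) = 3.
Step 5: No ties, so the exact null distribution over the 2^6 = 64 sign assignments gives the two-sided p-value = 0.156250.
Step 6: alpha = 0.1. fail to reject H0.

W+ = 18, W- = 3, W = min = 3, p = 0.156250, fail to reject H0.


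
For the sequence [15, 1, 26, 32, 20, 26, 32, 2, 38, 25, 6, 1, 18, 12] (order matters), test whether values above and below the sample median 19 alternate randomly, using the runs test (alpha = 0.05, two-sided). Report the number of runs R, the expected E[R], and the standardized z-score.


Step 1: Compute median = 19; label A = above, B = below.
Labels in order: BBAAAAABAABBBB  (n_A = 7, n_B = 7)
Step 2: Count runs R = 5.
Step 3: Under H0 (random ordering), E[R] = 2*n_A*n_B/(n_A+n_B) + 1 = 2*7*7/14 + 1 = 8.0000.
        Var[R] = 2*n_A*n_B*(2*n_A*n_B - n_A - n_B) / ((n_A+n_B)^2 * (n_A+n_B-1)) = 8232/2548 = 3.2308.
        SD[R] = 1.7974.
Step 4: Continuity-corrected z = (R + 0.5 - E[R]) / SD[R] = (5 + 0.5 - 8.0000) / 1.7974 = -1.3909.
Step 5: Two-sided p-value via normal approximation = 2*(1 - Phi(|z|)) = 0.164264.
Step 6: alpha = 0.05. fail to reject H0.

R = 5, z = -1.3909, p = 0.164264, fail to reject H0.


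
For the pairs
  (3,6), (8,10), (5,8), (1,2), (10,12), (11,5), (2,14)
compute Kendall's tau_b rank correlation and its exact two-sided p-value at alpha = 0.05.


Step 1: Enumerate the 21 unordered pairs (i,j) with i<j and classify each by sign(x_j-x_i) * sign(y_j-y_i).
  (1,2):dx=+5,dy=+4->C; (1,3):dx=+2,dy=+2->C; (1,4):dx=-2,dy=-4->C; (1,5):dx=+7,dy=+6->C
  (1,6):dx=+8,dy=-1->D; (1,7):dx=-1,dy=+8->D; (2,3):dx=-3,dy=-2->C; (2,4):dx=-7,dy=-8->C
  (2,5):dx=+2,dy=+2->C; (2,6):dx=+3,dy=-5->D; (2,7):dx=-6,dy=+4->D; (3,4):dx=-4,dy=-6->C
  (3,5):dx=+5,dy=+4->C; (3,6):dx=+6,dy=-3->D; (3,7):dx=-3,dy=+6->D; (4,5):dx=+9,dy=+10->C
  (4,6):dx=+10,dy=+3->C; (4,7):dx=+1,dy=+12->C; (5,6):dx=+1,dy=-7->D; (5,7):dx=-8,dy=+2->D
  (6,7):dx=-9,dy=+9->D
Step 2: C = 12, D = 9, total pairs = 21.
Step 3: tau = (C - D)/(n(n-1)/2) = (12 - 9)/21 = 0.142857.
Step 4: Exact two-sided p-value (enumerate n! = 5040 permutations of y under H0): p = 0.772619.
Step 5: alpha = 0.05. fail to reject H0.

tau_b = 0.1429 (C=12, D=9), p = 0.772619, fail to reject H0.


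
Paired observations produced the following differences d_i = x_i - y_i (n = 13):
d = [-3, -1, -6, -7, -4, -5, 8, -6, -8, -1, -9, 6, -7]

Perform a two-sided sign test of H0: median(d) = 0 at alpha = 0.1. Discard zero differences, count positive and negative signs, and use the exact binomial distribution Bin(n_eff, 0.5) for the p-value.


Step 1: Discard zero differences. Original n = 13; n_eff = number of nonzero differences = 13.
Nonzero differences (with sign): -3, -1, -6, -7, -4, -5, +8, -6, -8, -1, -9, +6, -7
Step 2: Count signs: positive = 2, negative = 11.
Step 3: Under H0: P(positive) = 0.5, so the number of positives S ~ Bin(13, 0.5).
Step 4: Two-sided exact p-value = sum of Bin(13,0.5) probabilities at or below the observed probability = 0.022461.
Step 5: alpha = 0.1. reject H0.

n_eff = 13, pos = 2, neg = 11, p = 0.022461, reject H0.


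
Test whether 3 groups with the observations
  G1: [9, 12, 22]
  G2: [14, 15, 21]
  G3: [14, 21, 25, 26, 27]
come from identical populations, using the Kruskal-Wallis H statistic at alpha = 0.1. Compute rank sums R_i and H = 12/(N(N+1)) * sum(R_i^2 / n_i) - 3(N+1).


Step 1: Combine all N = 11 observations and assign midranks.
sorted (value, group, rank): (9,G1,1), (12,G1,2), (14,G2,3.5), (14,G3,3.5), (15,G2,5), (21,G2,6.5), (21,G3,6.5), (22,G1,8), (25,G3,9), (26,G3,10), (27,G3,11)
Step 2: Sum ranks within each group.
R_1 = 11 (n_1 = 3)
R_2 = 15 (n_2 = 3)
R_3 = 40 (n_3 = 5)
Step 3: H = 12/(N(N+1)) * sum(R_i^2/n_i) - 3(N+1)
     = 12/(11*12) * (11^2/3 + 15^2/3 + 40^2/5) - 3*12
     = 0.090909 * 435.333 - 36
     = 3.575758.
Step 4: Ties present; correction factor C = 1 - 12/(11^3 - 11) = 0.990909. Corrected H = 3.575758 / 0.990909 = 3.608563.
Step 5: Under H0, H ~ chi^2(2); p-value = 0.164593.
Step 6: alpha = 0.1. fail to reject H0.

H = 3.6086, df = 2, p = 0.164593, fail to reject H0.


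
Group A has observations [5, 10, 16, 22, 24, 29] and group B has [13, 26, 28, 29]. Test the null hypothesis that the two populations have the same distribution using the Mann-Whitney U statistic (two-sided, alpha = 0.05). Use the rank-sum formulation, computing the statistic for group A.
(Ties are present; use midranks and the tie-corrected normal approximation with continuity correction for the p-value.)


Step 1: Combine and sort all 10 observations; assign midranks.
sorted (value, group): (5,X), (10,X), (13,Y), (16,X), (22,X), (24,X), (26,Y), (28,Y), (29,X), (29,Y)
ranks: 5->1, 10->2, 13->3, 16->4, 22->5, 24->6, 26->7, 28->8, 29->9.5, 29->9.5
Step 2: Rank sum for X: R1 = 1 + 2 + 4 + 5 + 6 + 9.5 = 27.5.
Step 3: U_X = R1 - n1(n1+1)/2 = 27.5 - 6*7/2 = 27.5 - 21 = 6.5.
       U_Y = n1*n2 - U_X = 24 - 6.5 = 17.5.
Step 4: Ties are present, so use the tie-corrected normal approximation (with continuity correction) for the p-value.
Step 5: p-value = 0.284958; compare to alpha = 0.05. fail to reject H0.

U_X = 6.5, p = 0.284958, fail to reject H0 at alpha = 0.05.


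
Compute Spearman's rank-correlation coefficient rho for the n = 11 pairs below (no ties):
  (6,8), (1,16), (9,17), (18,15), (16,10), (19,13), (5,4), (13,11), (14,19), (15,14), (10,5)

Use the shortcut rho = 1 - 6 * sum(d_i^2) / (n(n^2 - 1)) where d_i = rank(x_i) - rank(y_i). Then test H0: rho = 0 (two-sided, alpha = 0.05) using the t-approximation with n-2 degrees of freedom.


Step 1: Rank x and y separately (midranks; no ties here).
rank(x): 6->3, 1->1, 9->4, 18->10, 16->9, 19->11, 5->2, 13->6, 14->7, 15->8, 10->5
rank(y): 8->3, 16->9, 17->10, 15->8, 10->4, 13->6, 4->1, 11->5, 19->11, 14->7, 5->2
Step 2: d_i = R_x(i) - R_y(i); compute d_i^2.
  (3-3)^2=0, (1-9)^2=64, (4-10)^2=36, (10-8)^2=4, (9-4)^2=25, (11-6)^2=25, (2-1)^2=1, (6-5)^2=1, (7-11)^2=16, (8-7)^2=1, (5-2)^2=9
sum(d^2) = 182.
Step 3: rho = 1 - 6*182 / (11*(11^2 - 1)) = 1 - 1092/1320 = 0.172727.
Step 4: Under H0, t = rho * sqrt((n-2)/(1-rho^2)) = 0.5261 ~ t(9).
Step 5: Two-sided p-value from the t-distribution with 9 df = 0.611542.
Step 6: alpha = 0.05. fail to reject H0.

rho = 0.1727, p = 0.611542, fail to reject H0 at alpha = 0.05.


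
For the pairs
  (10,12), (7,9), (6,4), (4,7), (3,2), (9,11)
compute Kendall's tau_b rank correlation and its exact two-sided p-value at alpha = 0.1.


Step 1: Enumerate the 15 unordered pairs (i,j) with i<j and classify each by sign(x_j-x_i) * sign(y_j-y_i).
  (1,2):dx=-3,dy=-3->C; (1,3):dx=-4,dy=-8->C; (1,4):dx=-6,dy=-5->C; (1,5):dx=-7,dy=-10->C
  (1,6):dx=-1,dy=-1->C; (2,3):dx=-1,dy=-5->C; (2,4):dx=-3,dy=-2->C; (2,5):dx=-4,dy=-7->C
  (2,6):dx=+2,dy=+2->C; (3,4):dx=-2,dy=+3->D; (3,5):dx=-3,dy=-2->C; (3,6):dx=+3,dy=+7->C
  (4,5):dx=-1,dy=-5->C; (4,6):dx=+5,dy=+4->C; (5,6):dx=+6,dy=+9->C
Step 2: C = 14, D = 1, total pairs = 15.
Step 3: tau = (C - D)/(n(n-1)/2) = (14 - 1)/15 = 0.866667.
Step 4: Exact two-sided p-value (enumerate n! = 720 permutations of y under H0): p = 0.016667.
Step 5: alpha = 0.1. reject H0.

tau_b = 0.8667 (C=14, D=1), p = 0.016667, reject H0.


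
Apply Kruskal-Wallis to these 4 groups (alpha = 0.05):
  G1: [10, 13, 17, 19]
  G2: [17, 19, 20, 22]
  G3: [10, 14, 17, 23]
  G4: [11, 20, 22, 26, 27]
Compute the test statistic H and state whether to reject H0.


Step 1: Combine all N = 17 observations and assign midranks.
sorted (value, group, rank): (10,G1,1.5), (10,G3,1.5), (11,G4,3), (13,G1,4), (14,G3,5), (17,G1,7), (17,G2,7), (17,G3,7), (19,G1,9.5), (19,G2,9.5), (20,G2,11.5), (20,G4,11.5), (22,G2,13.5), (22,G4,13.5), (23,G3,15), (26,G4,16), (27,G4,17)
Step 2: Sum ranks within each group.
R_1 = 22 (n_1 = 4)
R_2 = 41.5 (n_2 = 4)
R_3 = 28.5 (n_3 = 4)
R_4 = 61 (n_4 = 5)
Step 3: H = 12/(N(N+1)) * sum(R_i^2/n_i) - 3(N+1)
     = 12/(17*18) * (22^2/4 + 41.5^2/4 + 28.5^2/4 + 61^2/5) - 3*18
     = 0.039216 * 1498.83 - 54
     = 4.777451.
Step 4: Ties present; correction factor C = 1 - 48/(17^3 - 17) = 0.990196. Corrected H = 4.777451 / 0.990196 = 4.824752.
Step 5: Under H0, H ~ chi^2(3); p-value = 0.185089.
Step 6: alpha = 0.05. fail to reject H0.

H = 4.8248, df = 3, p = 0.185089, fail to reject H0.


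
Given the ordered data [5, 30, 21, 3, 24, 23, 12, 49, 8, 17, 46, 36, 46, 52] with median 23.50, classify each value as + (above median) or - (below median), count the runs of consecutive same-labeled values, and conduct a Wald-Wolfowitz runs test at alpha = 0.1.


Step 1: Compute median = 23.50; label A = above, B = below.
Labels in order: BABBABBABBAAAA  (n_A = 7, n_B = 7)
Step 2: Count runs R = 8.
Step 3: Under H0 (random ordering), E[R] = 2*n_A*n_B/(n_A+n_B) + 1 = 2*7*7/14 + 1 = 8.0000.
        Var[R] = 2*n_A*n_B*(2*n_A*n_B - n_A - n_B) / ((n_A+n_B)^2 * (n_A+n_B-1)) = 8232/2548 = 3.2308.
        SD[R] = 1.7974.
Step 4: R = E[R], so z = 0 with no continuity correction.
Step 5: Two-sided p-value via normal approximation = 2*(1 - Phi(|z|)) = 1.000000.
Step 6: alpha = 0.1. fail to reject H0.

R = 8, z = 0.0000, p = 1.000000, fail to reject H0.


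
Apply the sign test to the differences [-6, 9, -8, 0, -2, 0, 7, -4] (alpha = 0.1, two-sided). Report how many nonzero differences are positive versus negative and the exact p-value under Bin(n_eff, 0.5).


Step 1: Discard zero differences. Original n = 8; n_eff = number of nonzero differences = 6.
Nonzero differences (with sign): -6, +9, -8, -2, +7, -4
Step 2: Count signs: positive = 2, negative = 4.
Step 3: Under H0: P(positive) = 0.5, so the number of positives S ~ Bin(6, 0.5).
Step 4: Two-sided exact p-value = sum of Bin(6,0.5) probabilities at or below the observed probability = 0.687500.
Step 5: alpha = 0.1. fail to reject H0.

n_eff = 6, pos = 2, neg = 4, p = 0.687500, fail to reject H0.


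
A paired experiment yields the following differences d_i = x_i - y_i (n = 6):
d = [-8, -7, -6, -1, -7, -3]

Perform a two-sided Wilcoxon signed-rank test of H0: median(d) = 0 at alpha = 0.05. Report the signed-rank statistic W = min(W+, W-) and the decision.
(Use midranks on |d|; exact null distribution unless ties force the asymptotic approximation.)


Step 1: Drop any zero differences (none here) and take |d_i|.
|d| = [8, 7, 6, 1, 7, 3]
Step 2: Midrank |d_i| (ties get averaged ranks).
ranks: |8|->6, |7|->4.5, |6|->3, |1|->1, |7|->4.5, |3|->2
Step 3: Attach original signs; sum ranks with positive sign and with negative sign.
W+ = 0 = 0
W- = 6 + 4.5 + 3 + 1 + 4.5 + 2 = 21
(Check: W+ + W- = 21 should equal n(n+1)/2 = 21.)
Step 4: Test statistic W = min(W+, W-) = 0.
Step 5: Ties in |d|, so use the tie-corrected normal approximation.
        E[W] = n(n+1)/4 = 6*7/4 = 10.5.
        Tie groups: |d|=7 (t=2); sum(t^3 - t) = 6.
        Var[W] = n(n+1)(2n+1)/24 - sum(t^3-t)/48 = 546/24 - 6/48 = 22.625.
        z = (W - E[W]) / sqrt(Var[W]) = (0 - 10.5) / 4.7566 = -2.2075.
        Two-sided p = 2*Phi(z) = 0.027281.
Step 6: alpha = 0.05. reject H0.

W+ = 0, W- = 21, W = min = 0, p = 0.027281, reject H0.


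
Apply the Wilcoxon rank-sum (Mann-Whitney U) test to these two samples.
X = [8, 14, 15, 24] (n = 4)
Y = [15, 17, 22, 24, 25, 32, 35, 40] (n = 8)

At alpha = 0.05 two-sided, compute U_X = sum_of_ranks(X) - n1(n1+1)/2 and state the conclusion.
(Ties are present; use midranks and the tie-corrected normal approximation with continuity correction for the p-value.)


Step 1: Combine and sort all 12 observations; assign midranks.
sorted (value, group): (8,X), (14,X), (15,X), (15,Y), (17,Y), (22,Y), (24,X), (24,Y), (25,Y), (32,Y), (35,Y), (40,Y)
ranks: 8->1, 14->2, 15->3.5, 15->3.5, 17->5, 22->6, 24->7.5, 24->7.5, 25->9, 32->10, 35->11, 40->12
Step 2: Rank sum for X: R1 = 1 + 2 + 3.5 + 7.5 = 14.
Step 3: U_X = R1 - n1(n1+1)/2 = 14 - 4*5/2 = 14 - 10 = 4.
       U_Y = n1*n2 - U_X = 32 - 4 = 28.
Step 4: Ties are present, so use the tie-corrected normal approximation (with continuity correction) for the p-value.
Step 5: p-value = 0.049991; compare to alpha = 0.05. reject H0.

U_X = 4, p = 0.049991, reject H0 at alpha = 0.05.


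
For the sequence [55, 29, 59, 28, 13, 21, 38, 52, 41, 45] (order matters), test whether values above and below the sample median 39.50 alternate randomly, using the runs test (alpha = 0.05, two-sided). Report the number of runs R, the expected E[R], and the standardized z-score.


Step 1: Compute median = 39.50; label A = above, B = below.
Labels in order: ABABBBBAAA  (n_A = 5, n_B = 5)
Step 2: Count runs R = 5.
Step 3: Under H0 (random ordering), E[R] = 2*n_A*n_B/(n_A+n_B) + 1 = 2*5*5/10 + 1 = 6.0000.
        Var[R] = 2*n_A*n_B*(2*n_A*n_B - n_A - n_B) / ((n_A+n_B)^2 * (n_A+n_B-1)) = 2000/900 = 2.2222.
        SD[R] = 1.4907.
Step 4: Continuity-corrected z = (R + 0.5 - E[R]) / SD[R] = (5 + 0.5 - 6.0000) / 1.4907 = -0.3354.
Step 5: Two-sided p-value via normal approximation = 2*(1 - Phi(|z|)) = 0.737316.
Step 6: alpha = 0.05. fail to reject H0.

R = 5, z = -0.3354, p = 0.737316, fail to reject H0.


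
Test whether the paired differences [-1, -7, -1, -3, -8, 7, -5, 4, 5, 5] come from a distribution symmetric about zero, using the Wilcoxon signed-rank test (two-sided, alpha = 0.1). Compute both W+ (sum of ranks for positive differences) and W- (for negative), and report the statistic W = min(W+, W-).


Step 1: Drop any zero differences (none here) and take |d_i|.
|d| = [1, 7, 1, 3, 8, 7, 5, 4, 5, 5]
Step 2: Midrank |d_i| (ties get averaged ranks).
ranks: |1|->1.5, |7|->8.5, |1|->1.5, |3|->3, |8|->10, |7|->8.5, |5|->6, |4|->4, |5|->6, |5|->6
Step 3: Attach original signs; sum ranks with positive sign and with negative sign.
W+ = 8.5 + 4 + 6 + 6 = 24.5
W- = 1.5 + 8.5 + 1.5 + 3 + 10 + 6 = 30.5
(Check: W+ + W- = 55 should equal n(n+1)/2 = 55.)
Step 4: Test statistic W = min(W+, W-) = 24.5.
Step 5: Ties in |d|, so use the tie-corrected normal approximation.
        E[W] = n(n+1)/4 = 10*11/4 = 27.5.
        Tie groups: |d|=1 (t=2), |d|=5 (t=3), |d|=7 (t=2); sum(t^3 - t) = 36.
        Var[W] = n(n+1)(2n+1)/24 - sum(t^3-t)/48 = 2310/24 - 36/48 = 95.5.
        z = (W - E[W]) / sqrt(Var[W]) = (24.5 - 27.5) / 9.7724 = -0.3070.
        Two-sided p = 2*Phi(z) = 0.758853.
Step 6: alpha = 0.1. fail to reject H0.

W+ = 24.5, W- = 30.5, W = min = 24.5, p = 0.758853, fail to reject H0.


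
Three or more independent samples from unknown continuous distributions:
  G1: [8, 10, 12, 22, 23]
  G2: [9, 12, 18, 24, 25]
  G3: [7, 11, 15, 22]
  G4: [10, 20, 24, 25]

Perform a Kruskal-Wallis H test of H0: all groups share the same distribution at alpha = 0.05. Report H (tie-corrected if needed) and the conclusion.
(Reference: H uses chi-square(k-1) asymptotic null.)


Step 1: Combine all N = 18 observations and assign midranks.
sorted (value, group, rank): (7,G3,1), (8,G1,2), (9,G2,3), (10,G1,4.5), (10,G4,4.5), (11,G3,6), (12,G1,7.5), (12,G2,7.5), (15,G3,9), (18,G2,10), (20,G4,11), (22,G1,12.5), (22,G3,12.5), (23,G1,14), (24,G2,15.5), (24,G4,15.5), (25,G2,17.5), (25,G4,17.5)
Step 2: Sum ranks within each group.
R_1 = 40.5 (n_1 = 5)
R_2 = 53.5 (n_2 = 5)
R_3 = 28.5 (n_3 = 4)
R_4 = 48.5 (n_4 = 4)
Step 3: H = 12/(N(N+1)) * sum(R_i^2/n_i) - 3(N+1)
     = 12/(18*19) * (40.5^2/5 + 53.5^2/5 + 28.5^2/4 + 48.5^2/4) - 3*19
     = 0.035088 * 1691.62 - 57
     = 2.355263.
Step 4: Ties present; correction factor C = 1 - 30/(18^3 - 18) = 0.994840. Corrected H = 2.355263 / 0.994840 = 2.367479.
Step 5: Under H0, H ~ chi^2(3); p-value = 0.499717.
Step 6: alpha = 0.05. fail to reject H0.

H = 2.3675, df = 3, p = 0.499717, fail to reject H0.


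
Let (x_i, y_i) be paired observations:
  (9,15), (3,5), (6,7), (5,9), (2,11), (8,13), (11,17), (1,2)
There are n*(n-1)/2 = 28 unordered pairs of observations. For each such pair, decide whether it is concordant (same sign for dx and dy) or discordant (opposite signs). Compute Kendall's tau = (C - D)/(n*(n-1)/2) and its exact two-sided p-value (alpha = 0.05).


Step 1: Enumerate the 28 unordered pairs (i,j) with i<j and classify each by sign(x_j-x_i) * sign(y_j-y_i).
  (1,2):dx=-6,dy=-10->C; (1,3):dx=-3,dy=-8->C; (1,4):dx=-4,dy=-6->C; (1,5):dx=-7,dy=-4->C
  (1,6):dx=-1,dy=-2->C; (1,7):dx=+2,dy=+2->C; (1,8):dx=-8,dy=-13->C; (2,3):dx=+3,dy=+2->C
  (2,4):dx=+2,dy=+4->C; (2,5):dx=-1,dy=+6->D; (2,6):dx=+5,dy=+8->C; (2,7):dx=+8,dy=+12->C
  (2,8):dx=-2,dy=-3->C; (3,4):dx=-1,dy=+2->D; (3,5):dx=-4,dy=+4->D; (3,6):dx=+2,dy=+6->C
  (3,7):dx=+5,dy=+10->C; (3,8):dx=-5,dy=-5->C; (4,5):dx=-3,dy=+2->D; (4,6):dx=+3,dy=+4->C
  (4,7):dx=+6,dy=+8->C; (4,8):dx=-4,dy=-7->C; (5,6):dx=+6,dy=+2->C; (5,7):dx=+9,dy=+6->C
  (5,8):dx=-1,dy=-9->C; (6,7):dx=+3,dy=+4->C; (6,8):dx=-7,dy=-11->C; (7,8):dx=-10,dy=-15->C
Step 2: C = 24, D = 4, total pairs = 28.
Step 3: tau = (C - D)/(n(n-1)/2) = (24 - 4)/28 = 0.714286.
Step 4: Exact two-sided p-value (enumerate n! = 40320 permutations of y under H0): p = 0.014137.
Step 5: alpha = 0.05. reject H0.

tau_b = 0.7143 (C=24, D=4), p = 0.014137, reject H0.


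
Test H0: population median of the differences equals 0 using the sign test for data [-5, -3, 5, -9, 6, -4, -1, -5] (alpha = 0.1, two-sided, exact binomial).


Step 1: Discard zero differences. Original n = 8; n_eff = number of nonzero differences = 8.
Nonzero differences (with sign): -5, -3, +5, -9, +6, -4, -1, -5
Step 2: Count signs: positive = 2, negative = 6.
Step 3: Under H0: P(positive) = 0.5, so the number of positives S ~ Bin(8, 0.5).
Step 4: Two-sided exact p-value = sum of Bin(8,0.5) probabilities at or below the observed probability = 0.289062.
Step 5: alpha = 0.1. fail to reject H0.

n_eff = 8, pos = 2, neg = 6, p = 0.289062, fail to reject H0.


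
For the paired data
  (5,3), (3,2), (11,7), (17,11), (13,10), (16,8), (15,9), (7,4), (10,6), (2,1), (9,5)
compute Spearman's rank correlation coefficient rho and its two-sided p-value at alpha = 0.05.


Step 1: Rank x and y separately (midranks; no ties here).
rank(x): 5->3, 3->2, 11->7, 17->11, 13->8, 16->10, 15->9, 7->4, 10->6, 2->1, 9->5
rank(y): 3->3, 2->2, 7->7, 11->11, 10->10, 8->8, 9->9, 4->4, 6->6, 1->1, 5->5
Step 2: d_i = R_x(i) - R_y(i); compute d_i^2.
  (3-3)^2=0, (2-2)^2=0, (7-7)^2=0, (11-11)^2=0, (8-10)^2=4, (10-8)^2=4, (9-9)^2=0, (4-4)^2=0, (6-6)^2=0, (1-1)^2=0, (5-5)^2=0
sum(d^2) = 8.
Step 3: rho = 1 - 6*8 / (11*(11^2 - 1)) = 1 - 48/1320 = 0.963636.
Step 4: Under H0, t = rho * sqrt((n-2)/(1-rho^2)) = 10.8186 ~ t(9).
Step 5: Two-sided p-value from the t-distribution with 9 df = 0.000002.
Step 6: alpha = 0.05. reject H0.

rho = 0.9636, p = 0.000002, reject H0 at alpha = 0.05.


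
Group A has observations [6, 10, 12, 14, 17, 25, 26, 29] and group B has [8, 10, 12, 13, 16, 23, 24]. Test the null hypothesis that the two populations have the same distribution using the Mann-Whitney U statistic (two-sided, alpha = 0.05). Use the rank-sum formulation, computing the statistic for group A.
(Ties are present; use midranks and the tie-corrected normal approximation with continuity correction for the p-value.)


Step 1: Combine and sort all 15 observations; assign midranks.
sorted (value, group): (6,X), (8,Y), (10,X), (10,Y), (12,X), (12,Y), (13,Y), (14,X), (16,Y), (17,X), (23,Y), (24,Y), (25,X), (26,X), (29,X)
ranks: 6->1, 8->2, 10->3.5, 10->3.5, 12->5.5, 12->5.5, 13->7, 14->8, 16->9, 17->10, 23->11, 24->12, 25->13, 26->14, 29->15
Step 2: Rank sum for X: R1 = 1 + 3.5 + 5.5 + 8 + 10 + 13 + 14 + 15 = 70.
Step 3: U_X = R1 - n1(n1+1)/2 = 70 - 8*9/2 = 70 - 36 = 34.
       U_Y = n1*n2 - U_X = 56 - 34 = 22.
Step 4: Ties are present, so use the tie-corrected normal approximation (with continuity correction) for the p-value.
Step 5: p-value = 0.523707; compare to alpha = 0.05. fail to reject H0.

U_X = 34, p = 0.523707, fail to reject H0 at alpha = 0.05.


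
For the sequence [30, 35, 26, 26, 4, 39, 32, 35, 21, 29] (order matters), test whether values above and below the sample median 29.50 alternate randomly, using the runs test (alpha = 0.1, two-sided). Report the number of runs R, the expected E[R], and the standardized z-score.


Step 1: Compute median = 29.50; label A = above, B = below.
Labels in order: AABBBAAABB  (n_A = 5, n_B = 5)
Step 2: Count runs R = 4.
Step 3: Under H0 (random ordering), E[R] = 2*n_A*n_B/(n_A+n_B) + 1 = 2*5*5/10 + 1 = 6.0000.
        Var[R] = 2*n_A*n_B*(2*n_A*n_B - n_A - n_B) / ((n_A+n_B)^2 * (n_A+n_B-1)) = 2000/900 = 2.2222.
        SD[R] = 1.4907.
Step 4: Continuity-corrected z = (R + 0.5 - E[R]) / SD[R] = (4 + 0.5 - 6.0000) / 1.4907 = -1.0062.
Step 5: Two-sided p-value via normal approximation = 2*(1 - Phi(|z|)) = 0.314305.
Step 6: alpha = 0.1. fail to reject H0.

R = 4, z = -1.0062, p = 0.314305, fail to reject H0.


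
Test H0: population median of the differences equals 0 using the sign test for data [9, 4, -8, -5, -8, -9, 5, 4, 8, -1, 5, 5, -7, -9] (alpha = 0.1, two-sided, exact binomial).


Step 1: Discard zero differences. Original n = 14; n_eff = number of nonzero differences = 14.
Nonzero differences (with sign): +9, +4, -8, -5, -8, -9, +5, +4, +8, -1, +5, +5, -7, -9
Step 2: Count signs: positive = 7, negative = 7.
Step 3: Under H0: P(positive) = 0.5, so the number of positives S ~ Bin(14, 0.5).
Step 4: Two-sided exact p-value = sum of Bin(14,0.5) probabilities at or below the observed probability = 1.000000.
Step 5: alpha = 0.1. fail to reject H0.

n_eff = 14, pos = 7, neg = 7, p = 1.000000, fail to reject H0.


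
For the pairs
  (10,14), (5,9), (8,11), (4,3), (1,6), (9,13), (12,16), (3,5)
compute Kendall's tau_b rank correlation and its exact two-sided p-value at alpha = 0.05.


Step 1: Enumerate the 28 unordered pairs (i,j) with i<j and classify each by sign(x_j-x_i) * sign(y_j-y_i).
  (1,2):dx=-5,dy=-5->C; (1,3):dx=-2,dy=-3->C; (1,4):dx=-6,dy=-11->C; (1,5):dx=-9,dy=-8->C
  (1,6):dx=-1,dy=-1->C; (1,7):dx=+2,dy=+2->C; (1,8):dx=-7,dy=-9->C; (2,3):dx=+3,dy=+2->C
  (2,4):dx=-1,dy=-6->C; (2,5):dx=-4,dy=-3->C; (2,6):dx=+4,dy=+4->C; (2,7):dx=+7,dy=+7->C
  (2,8):dx=-2,dy=-4->C; (3,4):dx=-4,dy=-8->C; (3,5):dx=-7,dy=-5->C; (3,6):dx=+1,dy=+2->C
  (3,7):dx=+4,dy=+5->C; (3,8):dx=-5,dy=-6->C; (4,5):dx=-3,dy=+3->D; (4,6):dx=+5,dy=+10->C
  (4,7):dx=+8,dy=+13->C; (4,8):dx=-1,dy=+2->D; (5,6):dx=+8,dy=+7->C; (5,7):dx=+11,dy=+10->C
  (5,8):dx=+2,dy=-1->D; (6,7):dx=+3,dy=+3->C; (6,8):dx=-6,dy=-8->C; (7,8):dx=-9,dy=-11->C
Step 2: C = 25, D = 3, total pairs = 28.
Step 3: tau = (C - D)/(n(n-1)/2) = (25 - 3)/28 = 0.785714.
Step 4: Exact two-sided p-value (enumerate n! = 40320 permutations of y under H0): p = 0.005506.
Step 5: alpha = 0.05. reject H0.

tau_b = 0.7857 (C=25, D=3), p = 0.005506, reject H0.


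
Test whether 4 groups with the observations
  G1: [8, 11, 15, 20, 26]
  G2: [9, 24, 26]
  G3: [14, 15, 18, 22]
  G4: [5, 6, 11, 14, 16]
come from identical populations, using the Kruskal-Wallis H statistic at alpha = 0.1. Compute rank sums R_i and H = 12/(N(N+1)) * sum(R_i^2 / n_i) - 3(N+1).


Step 1: Combine all N = 17 observations and assign midranks.
sorted (value, group, rank): (5,G4,1), (6,G4,2), (8,G1,3), (9,G2,4), (11,G1,5.5), (11,G4,5.5), (14,G3,7.5), (14,G4,7.5), (15,G1,9.5), (15,G3,9.5), (16,G4,11), (18,G3,12), (20,G1,13), (22,G3,14), (24,G2,15), (26,G1,16.5), (26,G2,16.5)
Step 2: Sum ranks within each group.
R_1 = 47.5 (n_1 = 5)
R_2 = 35.5 (n_2 = 3)
R_3 = 43 (n_3 = 4)
R_4 = 27 (n_4 = 5)
Step 3: H = 12/(N(N+1)) * sum(R_i^2/n_i) - 3(N+1)
     = 12/(17*18) * (47.5^2/5 + 35.5^2/3 + 43^2/4 + 27^2/5) - 3*18
     = 0.039216 * 1479.38 - 54
     = 4.015033.
Step 4: Ties present; correction factor C = 1 - 24/(17^3 - 17) = 0.995098. Corrected H = 4.015033 / 0.995098 = 4.034811.
Step 5: Under H0, H ~ chi^2(3); p-value = 0.257730.
Step 6: alpha = 0.1. fail to reject H0.

H = 4.0348, df = 3, p = 0.257730, fail to reject H0.


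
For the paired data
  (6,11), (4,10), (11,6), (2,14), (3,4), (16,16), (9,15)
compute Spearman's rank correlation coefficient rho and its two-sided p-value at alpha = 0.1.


Step 1: Rank x and y separately (midranks; no ties here).
rank(x): 6->4, 4->3, 11->6, 2->1, 3->2, 16->7, 9->5
rank(y): 11->4, 10->3, 6->2, 14->5, 4->1, 16->7, 15->6
Step 2: d_i = R_x(i) - R_y(i); compute d_i^2.
  (4-4)^2=0, (3-3)^2=0, (6-2)^2=16, (1-5)^2=16, (2-1)^2=1, (7-7)^2=0, (5-6)^2=1
sum(d^2) = 34.
Step 3: rho = 1 - 6*34 / (7*(7^2 - 1)) = 1 - 204/336 = 0.392857.
Step 4: Under H0, t = rho * sqrt((n-2)/(1-rho^2)) = 0.9553 ~ t(5).
Step 5: Two-sided p-value from the t-distribution with 5 df = 0.383317.
Step 6: alpha = 0.1. fail to reject H0.

rho = 0.3929, p = 0.383317, fail to reject H0 at alpha = 0.1.


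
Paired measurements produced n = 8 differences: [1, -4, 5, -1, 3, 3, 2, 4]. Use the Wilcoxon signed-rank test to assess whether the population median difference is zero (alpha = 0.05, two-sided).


Step 1: Drop any zero differences (none here) and take |d_i|.
|d| = [1, 4, 5, 1, 3, 3, 2, 4]
Step 2: Midrank |d_i| (ties get averaged ranks).
ranks: |1|->1.5, |4|->6.5, |5|->8, |1|->1.5, |3|->4.5, |3|->4.5, |2|->3, |4|->6.5
Step 3: Attach original signs; sum ranks with positive sign and with negative sign.
W+ = 1.5 + 8 + 4.5 + 4.5 + 3 + 6.5 = 28
W- = 6.5 + 1.5 = 8
(Check: W+ + W- = 36 should equal n(n+1)/2 = 36.)
Step 4: Test statistic W = min(W+, W-) = 8.
Step 5: Ties in |d|, so use the tie-corrected normal approximation.
        E[W] = n(n+1)/4 = 8*9/4 = 18.
        Tie groups: |d|=1 (t=2), |d|=3 (t=2), |d|=4 (t=2); sum(t^3 - t) = 18.
        Var[W] = n(n+1)(2n+1)/24 - sum(t^3-t)/48 = 1224/24 - 18/48 = 50.625.
        z = (W - E[W]) / sqrt(Var[W]) = (8 - 18) / 7.1151 = -1.4055.
        Two-sided p = 2*Phi(z) = 0.159886.
Step 6: alpha = 0.05. fail to reject H0.

W+ = 28, W- = 8, W = min = 8, p = 0.159886, fail to reject H0.


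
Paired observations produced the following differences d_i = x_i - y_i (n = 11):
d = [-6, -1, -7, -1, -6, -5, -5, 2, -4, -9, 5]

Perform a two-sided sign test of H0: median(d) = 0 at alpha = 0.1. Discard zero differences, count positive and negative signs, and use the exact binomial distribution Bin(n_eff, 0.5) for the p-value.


Step 1: Discard zero differences. Original n = 11; n_eff = number of nonzero differences = 11.
Nonzero differences (with sign): -6, -1, -7, -1, -6, -5, -5, +2, -4, -9, +5
Step 2: Count signs: positive = 2, negative = 9.
Step 3: Under H0: P(positive) = 0.5, so the number of positives S ~ Bin(11, 0.5).
Step 4: Two-sided exact p-value = sum of Bin(11,0.5) probabilities at or below the observed probability = 0.065430.
Step 5: alpha = 0.1. reject H0.

n_eff = 11, pos = 2, neg = 9, p = 0.065430, reject H0.


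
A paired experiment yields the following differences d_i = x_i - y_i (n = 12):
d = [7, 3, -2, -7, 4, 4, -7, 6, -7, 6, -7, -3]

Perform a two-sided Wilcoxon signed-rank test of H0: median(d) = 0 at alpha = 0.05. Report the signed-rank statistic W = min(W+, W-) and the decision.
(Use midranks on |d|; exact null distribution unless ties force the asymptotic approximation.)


Step 1: Drop any zero differences (none here) and take |d_i|.
|d| = [7, 3, 2, 7, 4, 4, 7, 6, 7, 6, 7, 3]
Step 2: Midrank |d_i| (ties get averaged ranks).
ranks: |7|->10, |3|->2.5, |2|->1, |7|->10, |4|->4.5, |4|->4.5, |7|->10, |6|->6.5, |7|->10, |6|->6.5, |7|->10, |3|->2.5
Step 3: Attach original signs; sum ranks with positive sign and with negative sign.
W+ = 10 + 2.5 + 4.5 + 4.5 + 6.5 + 6.5 = 34.5
W- = 1 + 10 + 10 + 10 + 10 + 2.5 = 43.5
(Check: W+ + W- = 78 should equal n(n+1)/2 = 78.)
Step 4: Test statistic W = min(W+, W-) = 34.5.
Step 5: Ties in |d|, so use the tie-corrected normal approximation.
        E[W] = n(n+1)/4 = 12*13/4 = 39.
        Tie groups: |d|=3 (t=2), |d|=4 (t=2), |d|=6 (t=2), |d|=7 (t=5); sum(t^3 - t) = 138.
        Var[W] = n(n+1)(2n+1)/24 - sum(t^3-t)/48 = 3900/24 - 138/48 = 159.625.
        z = (W - E[W]) / sqrt(Var[W]) = (34.5 - 39) / 12.6343 = -0.3562.
        Two-sided p = 2*Phi(z) = 0.721710.
Step 6: alpha = 0.05. fail to reject H0.

W+ = 34.5, W- = 43.5, W = min = 34.5, p = 0.721710, fail to reject H0.


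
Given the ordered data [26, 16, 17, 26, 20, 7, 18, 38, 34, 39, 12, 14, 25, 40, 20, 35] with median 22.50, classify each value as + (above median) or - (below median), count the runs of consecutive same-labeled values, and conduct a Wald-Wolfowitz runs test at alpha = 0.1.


Step 1: Compute median = 22.50; label A = above, B = below.
Labels in order: ABBABBBAAABBAABA  (n_A = 8, n_B = 8)
Step 2: Count runs R = 9.
Step 3: Under H0 (random ordering), E[R] = 2*n_A*n_B/(n_A+n_B) + 1 = 2*8*8/16 + 1 = 9.0000.
        Var[R] = 2*n_A*n_B*(2*n_A*n_B - n_A - n_B) / ((n_A+n_B)^2 * (n_A+n_B-1)) = 14336/3840 = 3.7333.
        SD[R] = 1.9322.
Step 4: R = E[R], so z = 0 with no continuity correction.
Step 5: Two-sided p-value via normal approximation = 2*(1 - Phi(|z|)) = 1.000000.
Step 6: alpha = 0.1. fail to reject H0.

R = 9, z = 0.0000, p = 1.000000, fail to reject H0.


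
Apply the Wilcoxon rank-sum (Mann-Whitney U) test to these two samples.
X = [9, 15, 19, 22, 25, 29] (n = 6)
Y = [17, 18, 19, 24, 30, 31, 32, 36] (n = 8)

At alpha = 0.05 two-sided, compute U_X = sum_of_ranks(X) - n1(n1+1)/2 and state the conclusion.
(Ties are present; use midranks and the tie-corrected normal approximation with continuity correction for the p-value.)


Step 1: Combine and sort all 14 observations; assign midranks.
sorted (value, group): (9,X), (15,X), (17,Y), (18,Y), (19,X), (19,Y), (22,X), (24,Y), (25,X), (29,X), (30,Y), (31,Y), (32,Y), (36,Y)
ranks: 9->1, 15->2, 17->3, 18->4, 19->5.5, 19->5.5, 22->7, 24->8, 25->9, 29->10, 30->11, 31->12, 32->13, 36->14
Step 2: Rank sum for X: R1 = 1 + 2 + 5.5 + 7 + 9 + 10 = 34.5.
Step 3: U_X = R1 - n1(n1+1)/2 = 34.5 - 6*7/2 = 34.5 - 21 = 13.5.
       U_Y = n1*n2 - U_X = 48 - 13.5 = 34.5.
Step 4: Ties are present, so use the tie-corrected normal approximation (with continuity correction) for the p-value.
Step 5: p-value = 0.196213; compare to alpha = 0.05. fail to reject H0.

U_X = 13.5, p = 0.196213, fail to reject H0 at alpha = 0.05.


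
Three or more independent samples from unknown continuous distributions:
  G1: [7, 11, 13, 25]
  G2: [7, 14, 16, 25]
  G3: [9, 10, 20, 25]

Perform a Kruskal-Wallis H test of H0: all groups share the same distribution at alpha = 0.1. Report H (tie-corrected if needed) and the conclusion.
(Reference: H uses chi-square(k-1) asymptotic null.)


Step 1: Combine all N = 12 observations and assign midranks.
sorted (value, group, rank): (7,G1,1.5), (7,G2,1.5), (9,G3,3), (10,G3,4), (11,G1,5), (13,G1,6), (14,G2,7), (16,G2,8), (20,G3,9), (25,G1,11), (25,G2,11), (25,G3,11)
Step 2: Sum ranks within each group.
R_1 = 23.5 (n_1 = 4)
R_2 = 27.5 (n_2 = 4)
R_3 = 27 (n_3 = 4)
Step 3: H = 12/(N(N+1)) * sum(R_i^2/n_i) - 3(N+1)
     = 12/(12*13) * (23.5^2/4 + 27.5^2/4 + 27^2/4) - 3*13
     = 0.076923 * 509.375 - 39
     = 0.182692.
Step 4: Ties present; correction factor C = 1 - 30/(12^3 - 12) = 0.982517. Corrected H = 0.182692 / 0.982517 = 0.185943.
Step 5: Under H0, H ~ chi^2(2); p-value = 0.911219.
Step 6: alpha = 0.1. fail to reject H0.

H = 0.1859, df = 2, p = 0.911219, fail to reject H0.


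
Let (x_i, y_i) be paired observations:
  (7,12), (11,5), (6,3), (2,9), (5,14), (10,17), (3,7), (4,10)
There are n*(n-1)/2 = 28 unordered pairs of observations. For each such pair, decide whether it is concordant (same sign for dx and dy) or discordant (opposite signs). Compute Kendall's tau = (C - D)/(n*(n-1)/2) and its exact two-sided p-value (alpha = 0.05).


Step 1: Enumerate the 28 unordered pairs (i,j) with i<j and classify each by sign(x_j-x_i) * sign(y_j-y_i).
  (1,2):dx=+4,dy=-7->D; (1,3):dx=-1,dy=-9->C; (1,4):dx=-5,dy=-3->C; (1,5):dx=-2,dy=+2->D
  (1,6):dx=+3,dy=+5->C; (1,7):dx=-4,dy=-5->C; (1,8):dx=-3,dy=-2->C; (2,3):dx=-5,dy=-2->C
  (2,4):dx=-9,dy=+4->D; (2,5):dx=-6,dy=+9->D; (2,6):dx=-1,dy=+12->D; (2,7):dx=-8,dy=+2->D
  (2,8):dx=-7,dy=+5->D; (3,4):dx=-4,dy=+6->D; (3,5):dx=-1,dy=+11->D; (3,6):dx=+4,dy=+14->C
  (3,7):dx=-3,dy=+4->D; (3,8):dx=-2,dy=+7->D; (4,5):dx=+3,dy=+5->C; (4,6):dx=+8,dy=+8->C
  (4,7):dx=+1,dy=-2->D; (4,8):dx=+2,dy=+1->C; (5,6):dx=+5,dy=+3->C; (5,7):dx=-2,dy=-7->C
  (5,8):dx=-1,dy=-4->C; (6,7):dx=-7,dy=-10->C; (6,8):dx=-6,dy=-7->C; (7,8):dx=+1,dy=+3->C
Step 2: C = 16, D = 12, total pairs = 28.
Step 3: tau = (C - D)/(n(n-1)/2) = (16 - 12)/28 = 0.142857.
Step 4: Exact two-sided p-value (enumerate n! = 40320 permutations of y under H0): p = 0.719544.
Step 5: alpha = 0.05. fail to reject H0.

tau_b = 0.1429 (C=16, D=12), p = 0.719544, fail to reject H0.


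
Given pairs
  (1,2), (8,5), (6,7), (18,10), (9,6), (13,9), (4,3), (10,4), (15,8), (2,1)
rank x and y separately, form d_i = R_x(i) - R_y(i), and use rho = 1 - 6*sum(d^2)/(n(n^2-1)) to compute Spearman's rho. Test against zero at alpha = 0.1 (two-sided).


Step 1: Rank x and y separately (midranks; no ties here).
rank(x): 1->1, 8->5, 6->4, 18->10, 9->6, 13->8, 4->3, 10->7, 15->9, 2->2
rank(y): 2->2, 5->5, 7->7, 10->10, 6->6, 9->9, 3->3, 4->4, 8->8, 1->1
Step 2: d_i = R_x(i) - R_y(i); compute d_i^2.
  (1-2)^2=1, (5-5)^2=0, (4-7)^2=9, (10-10)^2=0, (6-6)^2=0, (8-9)^2=1, (3-3)^2=0, (7-4)^2=9, (9-8)^2=1, (2-1)^2=1
sum(d^2) = 22.
Step 3: rho = 1 - 6*22 / (10*(10^2 - 1)) = 1 - 132/990 = 0.866667.
Step 4: Under H0, t = rho * sqrt((n-2)/(1-rho^2)) = 4.9135 ~ t(8).
Step 5: Two-sided p-value from the t-distribution with 8 df = 0.001174.
Step 6: alpha = 0.1. reject H0.

rho = 0.8667, p = 0.001174, reject H0 at alpha = 0.1.


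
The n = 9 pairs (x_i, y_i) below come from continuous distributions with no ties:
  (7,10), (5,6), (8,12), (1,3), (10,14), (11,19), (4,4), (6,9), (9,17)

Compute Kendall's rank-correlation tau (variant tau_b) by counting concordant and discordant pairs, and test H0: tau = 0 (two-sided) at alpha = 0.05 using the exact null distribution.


Step 1: Enumerate the 36 unordered pairs (i,j) with i<j and classify each by sign(x_j-x_i) * sign(y_j-y_i).
  (1,2):dx=-2,dy=-4->C; (1,3):dx=+1,dy=+2->C; (1,4):dx=-6,dy=-7->C; (1,5):dx=+3,dy=+4->C
  (1,6):dx=+4,dy=+9->C; (1,7):dx=-3,dy=-6->C; (1,8):dx=-1,dy=-1->C; (1,9):dx=+2,dy=+7->C
  (2,3):dx=+3,dy=+6->C; (2,4):dx=-4,dy=-3->C; (2,5):dx=+5,dy=+8->C; (2,6):dx=+6,dy=+13->C
  (2,7):dx=-1,dy=-2->C; (2,8):dx=+1,dy=+3->C; (2,9):dx=+4,dy=+11->C; (3,4):dx=-7,dy=-9->C
  (3,5):dx=+2,dy=+2->C; (3,6):dx=+3,dy=+7->C; (3,7):dx=-4,dy=-8->C; (3,8):dx=-2,dy=-3->C
  (3,9):dx=+1,dy=+5->C; (4,5):dx=+9,dy=+11->C; (4,6):dx=+10,dy=+16->C; (4,7):dx=+3,dy=+1->C
  (4,8):dx=+5,dy=+6->C; (4,9):dx=+8,dy=+14->C; (5,6):dx=+1,dy=+5->C; (5,7):dx=-6,dy=-10->C
  (5,8):dx=-4,dy=-5->C; (5,9):dx=-1,dy=+3->D; (6,7):dx=-7,dy=-15->C; (6,8):dx=-5,dy=-10->C
  (6,9):dx=-2,dy=-2->C; (7,8):dx=+2,dy=+5->C; (7,9):dx=+5,dy=+13->C; (8,9):dx=+3,dy=+8->C
Step 2: C = 35, D = 1, total pairs = 36.
Step 3: tau = (C - D)/(n(n-1)/2) = (35 - 1)/36 = 0.944444.
Step 4: Exact two-sided p-value (enumerate n! = 362880 permutations of y under H0): p = 0.000050.
Step 5: alpha = 0.05. reject H0.

tau_b = 0.9444 (C=35, D=1), p = 0.000050, reject H0.


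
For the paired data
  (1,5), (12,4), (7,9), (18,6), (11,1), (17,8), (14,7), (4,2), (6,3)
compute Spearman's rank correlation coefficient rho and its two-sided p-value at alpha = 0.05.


Step 1: Rank x and y separately (midranks; no ties here).
rank(x): 1->1, 12->6, 7->4, 18->9, 11->5, 17->8, 14->7, 4->2, 6->3
rank(y): 5->5, 4->4, 9->9, 6->6, 1->1, 8->8, 7->7, 2->2, 3->3
Step 2: d_i = R_x(i) - R_y(i); compute d_i^2.
  (1-5)^2=16, (6-4)^2=4, (4-9)^2=25, (9-6)^2=9, (5-1)^2=16, (8-8)^2=0, (7-7)^2=0, (2-2)^2=0, (3-3)^2=0
sum(d^2) = 70.
Step 3: rho = 1 - 6*70 / (9*(9^2 - 1)) = 1 - 420/720 = 0.416667.
Step 4: Under H0, t = rho * sqrt((n-2)/(1-rho^2)) = 1.2127 ~ t(7).
Step 5: Two-sided p-value from the t-distribution with 7 df = 0.264586.
Step 6: alpha = 0.05. fail to reject H0.

rho = 0.4167, p = 0.264586, fail to reject H0 at alpha = 0.05.


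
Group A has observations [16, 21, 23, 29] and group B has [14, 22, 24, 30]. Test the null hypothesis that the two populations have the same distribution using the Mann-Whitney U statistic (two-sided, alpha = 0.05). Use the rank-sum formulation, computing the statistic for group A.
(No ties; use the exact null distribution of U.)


Step 1: Combine and sort all 8 observations; assign midranks.
sorted (value, group): (14,Y), (16,X), (21,X), (22,Y), (23,X), (24,Y), (29,X), (30,Y)
ranks: 14->1, 16->2, 21->3, 22->4, 23->5, 24->6, 29->7, 30->8
Step 2: Rank sum for X: R1 = 2 + 3 + 5 + 7 = 17.
Step 3: U_X = R1 - n1(n1+1)/2 = 17 - 4*5/2 = 17 - 10 = 7.
       U_Y = n1*n2 - U_X = 16 - 7 = 9.
Step 4: No ties, so the exact null distribution of U (based on enumerating the C(8,4) = 70 equally likely rank assignments) gives the two-sided p-value.
Step 5: p-value = 0.885714; compare to alpha = 0.05. fail to reject H0.

U_X = 7, p = 0.885714, fail to reject H0 at alpha = 0.05.


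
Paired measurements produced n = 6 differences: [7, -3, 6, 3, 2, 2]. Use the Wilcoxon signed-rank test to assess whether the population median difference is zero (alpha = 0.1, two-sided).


Step 1: Drop any zero differences (none here) and take |d_i|.
|d| = [7, 3, 6, 3, 2, 2]
Step 2: Midrank |d_i| (ties get averaged ranks).
ranks: |7|->6, |3|->3.5, |6|->5, |3|->3.5, |2|->1.5, |2|->1.5
Step 3: Attach original signs; sum ranks with positive sign and with negative sign.
W+ = 6 + 5 + 3.5 + 1.5 + 1.5 = 17.5
W- = 3.5 = 3.5
(Check: W+ + W- = 21 should equal n(n+1)/2 = 21.)
Step 4: Test statistic W = min(W+, W-) = 3.5.
Step 5: Ties in |d|, so use the tie-corrected normal approximation.
        E[W] = n(n+1)/4 = 6*7/4 = 10.5.
        Tie groups: |d|=2 (t=2), |d|=3 (t=2); sum(t^3 - t) = 12.
        Var[W] = n(n+1)(2n+1)/24 - sum(t^3-t)/48 = 546/24 - 12/48 = 22.5.
        z = (W - E[W]) / sqrt(Var[W]) = (3.5 - 10.5) / 4.7434 = -1.4757.
        Two-sided p = 2*Phi(z) = 0.140017.
Step 6: alpha = 0.1. fail to reject H0.

W+ = 17.5, W- = 3.5, W = min = 3.5, p = 0.140017, fail to reject H0.


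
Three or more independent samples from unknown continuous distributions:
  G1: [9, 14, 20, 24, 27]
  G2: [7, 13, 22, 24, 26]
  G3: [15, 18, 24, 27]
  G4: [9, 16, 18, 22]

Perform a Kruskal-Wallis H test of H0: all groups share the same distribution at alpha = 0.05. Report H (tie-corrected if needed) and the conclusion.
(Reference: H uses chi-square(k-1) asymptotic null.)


Step 1: Combine all N = 18 observations and assign midranks.
sorted (value, group, rank): (7,G2,1), (9,G1,2.5), (9,G4,2.5), (13,G2,4), (14,G1,5), (15,G3,6), (16,G4,7), (18,G3,8.5), (18,G4,8.5), (20,G1,10), (22,G2,11.5), (22,G4,11.5), (24,G1,14), (24,G2,14), (24,G3,14), (26,G2,16), (27,G1,17.5), (27,G3,17.5)
Step 2: Sum ranks within each group.
R_1 = 49 (n_1 = 5)
R_2 = 46.5 (n_2 = 5)
R_3 = 46 (n_3 = 4)
R_4 = 29.5 (n_4 = 4)
Step 3: H = 12/(N(N+1)) * sum(R_i^2/n_i) - 3(N+1)
     = 12/(18*19) * (49^2/5 + 46.5^2/5 + 46^2/4 + 29.5^2/4) - 3*19
     = 0.035088 * 1659.21 - 57
     = 1.217982.
Step 4: Ties present; correction factor C = 1 - 48/(18^3 - 18) = 0.991744. Corrected H = 1.217982 / 0.991744 = 1.228122.
Step 5: Under H0, H ~ chi^2(3); p-value = 0.746268.
Step 6: alpha = 0.05. fail to reject H0.

H = 1.2281, df = 3, p = 0.746268, fail to reject H0.
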